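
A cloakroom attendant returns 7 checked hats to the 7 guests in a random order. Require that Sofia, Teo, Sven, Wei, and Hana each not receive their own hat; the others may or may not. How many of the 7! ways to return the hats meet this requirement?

Inclusion-exclusion on the 5 forbidden self-matches:
Σ_{j=0}^{5} (-1)^j C(5,j)(7-j)!
= C(5,0)·7! - C(5,1)·6! + C(5,2)·5! - C(5,3)·4! + C(5,4)·3! - C(5,5)·2!
= 5040 - 3600 + 1200 - 240 + 30 - 2
= 2428

2428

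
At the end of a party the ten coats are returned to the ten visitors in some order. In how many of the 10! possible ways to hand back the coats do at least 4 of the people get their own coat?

68914

# with exactly i fixed is C(10,i)·!(10-i); sum over i=4..10:
  i=4: C(10,4)·!6 = 210·265 = 55650
  i=5: C(10,5)·!5 = 252·44 = 11088
  i=6: C(10,6)·!4 = 210·9 = 1890
  i=7: C(10,7)·!3 = 120·2 = 240
  i=8: C(10,8)·!2 = 45·1 = 45
  i=9: C(10,9)·!1 = 10·0 = 0
  i=10: C(10,10)·!0 = 1·1 = 1
Total = 68914.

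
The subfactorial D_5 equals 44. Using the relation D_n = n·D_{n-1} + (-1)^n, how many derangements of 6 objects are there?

265

D_6 = 6·44 + 1 = 265.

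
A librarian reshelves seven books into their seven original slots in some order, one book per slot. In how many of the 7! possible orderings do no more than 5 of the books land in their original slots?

Sum C(7,i)·!(7-i) for i = 0..5:
  i=0: C(7,0)·!7 = 1·1854 = 1854
  i=1: C(7,1)·!6 = 7·265 = 1855
  i=2: C(7,2)·!5 = 21·44 = 924
  i=3: C(7,3)·!4 = 35·9 = 315
  i=4: C(7,4)·!3 = 35·2 = 70
  i=5: C(7,5)·!2 = 21·1 = 21
Total = 5039.

5039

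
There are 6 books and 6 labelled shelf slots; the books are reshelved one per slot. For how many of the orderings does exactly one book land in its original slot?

264

Choose which one of the 6 is fixed: C(6,1) = 6.
The remaining 5 must be deranged: !5 = 44.
Total: 6 × 44 = 264.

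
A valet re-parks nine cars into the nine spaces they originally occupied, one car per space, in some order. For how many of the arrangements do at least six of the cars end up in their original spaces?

205

# with exactly i fixed is C(9,i)·!(9-i); sum over i=6..9:
  i=6: C(9,6)·!3 = 84·2 = 168
  i=7: C(9,7)·!2 = 36·1 = 36
  i=8: C(9,8)·!1 = 9·0 = 0
  i=9: C(9,9)·!0 = 1·1 = 1
Total = 205.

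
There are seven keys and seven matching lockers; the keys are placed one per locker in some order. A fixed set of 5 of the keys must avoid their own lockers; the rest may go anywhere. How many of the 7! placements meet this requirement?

2428

Let A_j be the event that the j-th constrained one is fixed. By inclusion-exclusion over the 5 events:
Σ_{j=0}^{5} (-1)^j C(5,j)(7-j)!
= C(5,0)·7! - C(5,1)·6! + C(5,2)·5! - C(5,3)·4! + C(5,4)·3! - C(5,5)·2!
= 5040 - 3600 + 1200 - 240 + 30 - 2
= 2428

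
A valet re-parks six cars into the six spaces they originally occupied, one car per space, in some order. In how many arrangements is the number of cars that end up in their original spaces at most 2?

# with exactly i fixed is C(6,i)·!(6-i); sum over i=0..2:
  i=0: C(6,0)·!6 = 1·265 = 265
  i=1: C(6,1)·!5 = 6·44 = 264
  i=2: C(6,2)·!4 = 15·9 = 135
Total = 664.

664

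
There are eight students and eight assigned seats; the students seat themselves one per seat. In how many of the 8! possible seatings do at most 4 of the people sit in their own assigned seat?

40179

# with exactly i fixed is C(8,i)·!(8-i); sum over i=0..4:
  i=0: C(8,0)·!8 = 1·14833 = 14833
  i=1: C(8,1)·!7 = 8·1854 = 14832
  i=2: C(8,2)·!6 = 28·265 = 7420
  i=3: C(8,3)·!5 = 56·44 = 2464
  i=4: C(8,4)·!4 = 70·9 = 630
Total = 40179.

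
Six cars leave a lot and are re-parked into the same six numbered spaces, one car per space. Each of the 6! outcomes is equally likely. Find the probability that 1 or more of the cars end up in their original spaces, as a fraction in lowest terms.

Favorable outcomes: Σ_{i≥1} C(6,i)·!(6-i) = 6·44 + 15·9 + 20·2 + 15·1 + 6·0 + 1·1 = 455.
Total outcomes: 6! = 720.
Probability = 455/720 = 91/144.

91/144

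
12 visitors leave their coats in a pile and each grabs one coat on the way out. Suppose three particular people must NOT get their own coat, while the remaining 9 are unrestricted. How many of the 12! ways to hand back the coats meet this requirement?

369774720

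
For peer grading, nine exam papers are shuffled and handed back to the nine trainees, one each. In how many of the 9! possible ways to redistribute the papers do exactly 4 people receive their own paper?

5544

Choose which 4 of the 9 are fixed: C(9,4) = 126.
The remaining 5 must be deranged: !5 = 44.
Total: 126 × 44 = 5544.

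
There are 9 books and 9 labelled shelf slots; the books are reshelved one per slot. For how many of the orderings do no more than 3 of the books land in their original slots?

355997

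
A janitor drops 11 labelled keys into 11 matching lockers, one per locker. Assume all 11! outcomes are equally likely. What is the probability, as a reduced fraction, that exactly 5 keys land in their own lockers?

Favorable outcomes: C(11,5)·!6 = 462·265 = 122430.
Total outcomes: 11! = 39916800.
Probability = 122430/39916800 = 53/17280.

53/17280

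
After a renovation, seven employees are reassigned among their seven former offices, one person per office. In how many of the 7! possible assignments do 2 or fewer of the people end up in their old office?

# with exactly i fixed is C(7,i)·!(7-i); sum over i=0..2:
  i=0: C(7,0)·!7 = 1·1854 = 1854
  i=1: C(7,1)·!6 = 7·265 = 1855
  i=2: C(7,2)·!5 = 21·44 = 924
Total = 4633.

4633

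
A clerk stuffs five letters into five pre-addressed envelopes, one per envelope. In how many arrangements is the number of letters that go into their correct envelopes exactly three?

10

Choose which 3 of the 5 are fixed: C(5,3) = 10.
The other 2 form a derangement: !2 = 1.
Total: 10 × 1 = 10.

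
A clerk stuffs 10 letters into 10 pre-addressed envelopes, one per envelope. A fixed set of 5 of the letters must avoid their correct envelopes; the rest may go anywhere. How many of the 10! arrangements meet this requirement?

2170680

Let A_j be the event that the j-th constrained one is fixed. By inclusion-exclusion over the 5 events:
Σ_{j=0}^{5} (-1)^j C(5,j)(10-j)!
= C(5,0)·10! - C(5,1)·9! + C(5,2)·8! - C(5,3)·7! + C(5,4)·6! - C(5,5)·5!
= 3628800 - 1814400 + 403200 - 50400 + 3600 - 120
= 2170680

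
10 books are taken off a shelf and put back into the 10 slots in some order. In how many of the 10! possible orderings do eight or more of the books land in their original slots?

46

Sum C(10,i)·!(10-i) for i = 8..10:
  i=8: C(10,8)·!2 = 45·1 = 45
  i=9: C(10,9)·!1 = 10·0 = 0
  i=10: C(10,10)·!0 = 1·1 = 1
Total = 46.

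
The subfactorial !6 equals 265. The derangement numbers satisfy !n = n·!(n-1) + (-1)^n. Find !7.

!7 = 7·265 - 1 = 1854.

1854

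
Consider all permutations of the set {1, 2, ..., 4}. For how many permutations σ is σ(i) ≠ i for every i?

Use !n = (n-1)(!(n-1) + !(n-2)).
!4 = 3·(2 + 1) = 3·3 = 9

9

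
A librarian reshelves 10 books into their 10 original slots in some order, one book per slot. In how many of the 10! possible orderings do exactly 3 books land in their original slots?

Pick the 3 fixed positions: C(10,3) = 120 ways.
The other 7 form a derangement: !7 = 1854.
Total: 120 × 1854 = 222480.

222480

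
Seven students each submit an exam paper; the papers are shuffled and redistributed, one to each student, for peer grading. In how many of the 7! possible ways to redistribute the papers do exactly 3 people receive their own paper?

315

Pick the 3 fixed positions: C(7,3) = 35 ways.
The remaining 4 must be deranged: !4 = 9.
Total: 35 × 9 = 315.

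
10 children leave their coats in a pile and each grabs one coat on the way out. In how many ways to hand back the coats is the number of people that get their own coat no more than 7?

3628754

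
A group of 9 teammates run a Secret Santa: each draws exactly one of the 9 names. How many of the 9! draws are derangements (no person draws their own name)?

Recurrence: !9 = 9·!8 + (-1)^9.
!9 = 9·14833 - 1 = 133496

133496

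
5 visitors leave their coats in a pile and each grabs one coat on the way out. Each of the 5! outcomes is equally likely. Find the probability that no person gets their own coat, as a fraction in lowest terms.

11/30

Favorable outcomes: !5 = 44.
Total outcomes: 5! = 120.
Probability = 44/120 = 11/30.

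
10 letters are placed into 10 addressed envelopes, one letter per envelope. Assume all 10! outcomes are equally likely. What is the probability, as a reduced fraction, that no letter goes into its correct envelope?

16481/44800

Favorable outcomes: !10 = 1334961.
Total outcomes: 10! = 3628800.
Probability = 1334961/3628800 = 16481/44800.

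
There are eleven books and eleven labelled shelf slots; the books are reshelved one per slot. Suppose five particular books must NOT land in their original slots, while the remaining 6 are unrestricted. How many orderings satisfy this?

Let A_j be the event that the j-th constrained one is fixed. By inclusion-exclusion over the 5 events:
Σ_{j=0}^{5} (-1)^j C(5,j)(11-j)!
= C(5,0)·11! - C(5,1)·10! + C(5,2)·9! - C(5,3)·8! + C(5,4)·7! - C(5,5)·6!
= 39916800 - 18144000 + 3628800 - 403200 + 25200 - 720
= 25022880

25022880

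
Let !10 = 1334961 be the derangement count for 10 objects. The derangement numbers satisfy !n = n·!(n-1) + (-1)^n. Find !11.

14684570

!11 = 11·1334961 - 1 = 14684570.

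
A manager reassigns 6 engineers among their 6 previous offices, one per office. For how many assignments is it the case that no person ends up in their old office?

Recurrence: !6 = 5·(!5 + !4).
!6 = 5·(44 + 9) = 5·53 = 265

265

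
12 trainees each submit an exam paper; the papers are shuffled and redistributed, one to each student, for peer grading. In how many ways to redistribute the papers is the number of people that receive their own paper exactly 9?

440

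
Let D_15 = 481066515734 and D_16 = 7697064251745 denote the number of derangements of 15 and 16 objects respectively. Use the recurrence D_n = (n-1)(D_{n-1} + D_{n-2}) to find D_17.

130850092279664

D_17 = (17-1)·(D_16 + D_15) = 16·(7697064251745 + 481066515734) = 16·8178130767479 = 130850092279664.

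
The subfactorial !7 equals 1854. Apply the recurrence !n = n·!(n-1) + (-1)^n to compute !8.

!8 = 8·1854 + 1 = 14833.

14833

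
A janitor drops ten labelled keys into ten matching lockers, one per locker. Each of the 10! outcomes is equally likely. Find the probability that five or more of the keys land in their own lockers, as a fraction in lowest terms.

829/226800

Favorable outcomes: Σ_{i≥5} C(10,i)·!(10-i) = 252·44 + 210·9 + 120·2 + 45·1 + 10·0 + 1·1 = 13264.
Total outcomes: 10! = 3628800.
Probability = 13264/3628800 = 829/226800.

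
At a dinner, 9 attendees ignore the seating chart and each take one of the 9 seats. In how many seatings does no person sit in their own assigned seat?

!9 = 9! · Σ_{k=0}^{9} (-1)^k/k!
= 9! - 9!/1! + 9!/2! - 9!/3! + 9!/4! - 9!/5! + 9!/6! - 9!/7! + 9!/8! - 9!/9!
= 362880 - 362880 + 181440 - 60480 + 15120 - 3024 + 504 - 72 + 9 - 1
= 133496

133496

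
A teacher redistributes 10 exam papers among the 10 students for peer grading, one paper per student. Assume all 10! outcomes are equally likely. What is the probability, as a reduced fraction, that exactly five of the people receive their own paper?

11/3600

Favorable outcomes: C(10,5)·!5 = 252·44 = 11088.
Total outcomes: 10! = 3628800.
Probability = 11088/3628800 = 11/3600.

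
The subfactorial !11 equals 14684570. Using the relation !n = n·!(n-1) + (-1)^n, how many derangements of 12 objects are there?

!12 = 12·14684570 + 1 = 176214841.

176214841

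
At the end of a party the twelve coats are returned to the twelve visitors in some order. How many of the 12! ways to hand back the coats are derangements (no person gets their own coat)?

Use !n = n·!(n-1) + (-1)^n.
!12 = 12·14684570 + 1 = 176214841

176214841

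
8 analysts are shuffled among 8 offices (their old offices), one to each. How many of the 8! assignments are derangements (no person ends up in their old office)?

By inclusion-exclusion, !8 = Σ (-1)^k · 8!/k! for k=0..8
= 8! - 8!/1! + 8!/2! - 8!/3! + 8!/4! - 8!/5! + 8!/6! - 8!/7! + 8!/8!
= 40320 - 40320 + 20160 - 6720 + 1680 - 336 + 56 - 8 + 1
= 14833

14833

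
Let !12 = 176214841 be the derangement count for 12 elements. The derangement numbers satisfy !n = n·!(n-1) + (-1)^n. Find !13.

2290792932

!13 = 13·176214841 - 1 = 2290792932.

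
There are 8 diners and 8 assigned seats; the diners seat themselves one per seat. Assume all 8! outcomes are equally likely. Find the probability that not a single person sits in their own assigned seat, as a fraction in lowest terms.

Favorable outcomes: !8 = 14833.
Total outcomes: 8! = 40320.
Probability = 14833/40320 = 2119/5760.

2119/5760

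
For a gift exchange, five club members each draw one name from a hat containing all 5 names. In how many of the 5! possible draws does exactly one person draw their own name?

Pick the single fixed position: C(5,1) = 5 ways.
The remaining 4 must be deranged: !4 = 9.
Total: 5 × 9 = 45.

45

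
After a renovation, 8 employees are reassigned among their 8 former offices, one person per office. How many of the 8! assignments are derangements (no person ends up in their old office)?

14833

By inclusion-exclusion, !8 = Σ (-1)^k · 8!/k! for k=0..8
= 8! - 8!/1! + 8!/2! - 8!/3! + 8!/4! - 8!/5! + 8!/6! - 8!/7! + 8!/8!
= 40320 - 40320 + 20160 - 6720 + 1680 - 336 + 56 - 8 + 1
= 14833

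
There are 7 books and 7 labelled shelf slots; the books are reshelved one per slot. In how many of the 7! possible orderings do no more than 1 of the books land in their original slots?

3709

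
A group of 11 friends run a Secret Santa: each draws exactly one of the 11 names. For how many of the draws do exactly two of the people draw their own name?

7342280

Pick the 2 fixed positions: C(11,2) = 55 ways.
The other 9 form a derangement: !9 = 133496.
Total: 55 × 133496 = 7342280.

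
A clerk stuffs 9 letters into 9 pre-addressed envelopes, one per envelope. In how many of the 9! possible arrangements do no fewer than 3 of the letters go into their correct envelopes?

Sum C(9,i)·!(9-i) for i = 3..9:
  i=3: C(9,3)·!6 = 84·265 = 22260
  i=4: C(9,4)·!5 = 126·44 = 5544
  i=5: C(9,5)·!4 = 126·9 = 1134
  i=6: C(9,6)·!3 = 84·2 = 168
  i=7: C(9,7)·!2 = 36·1 = 36
  i=8: C(9,8)·!1 = 9·0 = 0
  i=9: C(9,9)·!0 = 1·1 = 1
Total = 29143.

29143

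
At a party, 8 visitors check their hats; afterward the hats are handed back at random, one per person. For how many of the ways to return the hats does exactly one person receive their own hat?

Choose which one of the 8 is fixed: C(8,1) = 8.
The remaining 7 must be deranged: !7 = 1854.
Total: 8 × 1854 = 14832.

14832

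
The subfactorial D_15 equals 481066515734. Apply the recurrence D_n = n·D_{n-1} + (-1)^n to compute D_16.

D_16 = 16·481066515734 + 1 = 7697064251745.

7697064251745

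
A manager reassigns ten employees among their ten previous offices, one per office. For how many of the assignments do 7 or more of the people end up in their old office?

# with exactly i fixed is C(10,i)·!(10-i); sum over i=7..10:
  i=7: C(10,7)·!3 = 120·2 = 240
  i=8: C(10,8)·!2 = 45·1 = 45
  i=9: C(10,9)·!1 = 10·0 = 0
  i=10: C(10,10)·!0 = 1·1 = 1
Total = 286.

286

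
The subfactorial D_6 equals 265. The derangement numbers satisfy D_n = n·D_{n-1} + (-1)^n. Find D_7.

1854

D_7 = 7·265 - 1 = 1854.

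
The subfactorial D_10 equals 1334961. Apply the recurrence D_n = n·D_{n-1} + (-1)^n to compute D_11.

14684570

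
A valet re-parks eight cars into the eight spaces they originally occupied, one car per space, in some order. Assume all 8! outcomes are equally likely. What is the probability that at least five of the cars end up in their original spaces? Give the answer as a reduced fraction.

47/13440

Favorable outcomes: Σ_{i≥5} C(8,i)·!(8-i) = 56·2 + 28·1 + 8·0 + 1·1 = 141.
Total outcomes: 8! = 40320.
Probability = 141/40320 = 47/13440.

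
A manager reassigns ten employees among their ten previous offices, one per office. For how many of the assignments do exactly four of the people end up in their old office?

55650

Pick the 4 fixed positions: C(10,4) = 210 ways.
The other 6 form a derangement: !6 = 265.
Total: 210 × 265 = 55650.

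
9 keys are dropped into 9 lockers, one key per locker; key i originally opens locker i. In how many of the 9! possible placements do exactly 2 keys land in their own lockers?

66744

Pick the 2 fixed positions: C(9,2) = 36 ways.
The remaining 7 must be deranged: !7 = 1854.
Total: 36 × 1854 = 66744.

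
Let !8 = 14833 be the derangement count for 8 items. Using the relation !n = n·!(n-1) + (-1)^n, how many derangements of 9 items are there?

133496

!9 = 9·14833 - 1 = 133496.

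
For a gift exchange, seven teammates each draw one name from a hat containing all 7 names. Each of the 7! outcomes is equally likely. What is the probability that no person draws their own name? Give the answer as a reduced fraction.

103/280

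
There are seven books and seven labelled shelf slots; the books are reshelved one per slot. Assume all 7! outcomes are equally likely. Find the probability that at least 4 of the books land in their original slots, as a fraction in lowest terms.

Favorable outcomes: Σ_{i≥4} C(7,i)·!(7-i) = 35·2 + 21·1 + 7·0 + 1·1 = 92.
Total outcomes: 7! = 5040.
Probability = 92/5040 = 23/1260.

23/1260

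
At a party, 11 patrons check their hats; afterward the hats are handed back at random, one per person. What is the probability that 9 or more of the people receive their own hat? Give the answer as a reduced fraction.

1/712800

Favorable outcomes: Σ_{i≥9} C(11,i)·!(11-i) = 55·1 + 11·0 + 1·1 = 56.
Total outcomes: 11! = 39916800.
Probability = 56/39916800 = 1/712800.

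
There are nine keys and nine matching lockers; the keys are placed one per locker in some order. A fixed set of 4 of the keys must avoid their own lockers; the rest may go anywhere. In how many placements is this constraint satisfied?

Let A_j be the event that the j-th constrained one is fixed. By inclusion-exclusion over the 4 events:
Σ_{j=0}^{4} (-1)^j C(4,j)(9-j)!
= C(4,0)·9! - C(4,1)·8! + C(4,2)·7! - C(4,3)·6! + C(4,4)·5!
= 362880 - 161280 + 30240 - 2880 + 120
= 229080

229080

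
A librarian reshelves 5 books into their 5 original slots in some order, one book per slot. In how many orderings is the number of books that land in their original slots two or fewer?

Sum C(5,i)·!(5-i) for i = 0..2:
  i=0: C(5,0)·!5 = 1·44 = 44
  i=1: C(5,1)·!4 = 5·9 = 45
  i=2: C(5,2)·!3 = 10·2 = 20
Total = 109.

109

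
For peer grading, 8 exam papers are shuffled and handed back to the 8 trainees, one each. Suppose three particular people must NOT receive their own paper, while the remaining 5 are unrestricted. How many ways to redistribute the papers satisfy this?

Inclusion-exclusion on the 3 forbidden self-matches:
Σ_{j=0}^{3} (-1)^j C(3,j)(8-j)!
= C(3,0)·8! - C(3,1)·7! + C(3,2)·6! - C(3,3)·5!
= 40320 - 15120 + 2160 - 120
= 27240

27240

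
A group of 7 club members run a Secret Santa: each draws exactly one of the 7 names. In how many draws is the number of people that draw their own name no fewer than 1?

Sum C(7,i)·!(7-i) for i = 1..7:
  i=1: C(7,1)·!6 = 7·265 = 1855
  i=2: C(7,2)·!5 = 21·44 = 924
  i=3: C(7,3)·!4 = 35·9 = 315
  i=4: C(7,4)·!3 = 35·2 = 70
  i=5: C(7,5)·!2 = 21·1 = 21
  i=6: C(7,6)·!1 = 7·0 = 0
  i=7: C(7,7)·!0 = 1·1 = 1
Total = 3186.

3186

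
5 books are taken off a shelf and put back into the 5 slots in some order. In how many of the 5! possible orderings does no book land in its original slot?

The subfactorial !5 = [5!/e] (nearest integer).
5! = 120, and 120/e ≈ 44.15, so !5 = 44.

44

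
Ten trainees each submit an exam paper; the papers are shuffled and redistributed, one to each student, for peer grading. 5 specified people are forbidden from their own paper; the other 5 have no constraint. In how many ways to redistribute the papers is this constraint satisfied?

2170680

Let A_j be the event that the j-th constrained one is fixed. By inclusion-exclusion over the 5 events:
Σ_{j=0}^{5} (-1)^j C(5,j)(10-j)!
= C(5,0)·10! - C(5,1)·9! + C(5,2)·8! - C(5,3)·7! + C(5,4)·6! - C(5,5)·5!
= 3628800 - 1814400 + 403200 - 50400 + 3600 - 120
= 2170680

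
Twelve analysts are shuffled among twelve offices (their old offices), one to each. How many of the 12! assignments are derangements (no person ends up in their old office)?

176214841

!12 is the nearest integer to 12!/e.
12! = 479001600, and 479001600/e ≈ 176214840.93, so !12 = 176214841.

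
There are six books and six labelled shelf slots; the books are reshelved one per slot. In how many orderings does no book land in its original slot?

The number of derangements of 6 is !6 = Σ_{k=0}^{6} (-1)^k·6!/k!
= 6! - 6!/1! + 6!/2! - 6!/3! + 6!/4! - 6!/5! + 6!/6!
= 720 - 720 + 360 - 120 + 30 - 6 + 1
= 265

265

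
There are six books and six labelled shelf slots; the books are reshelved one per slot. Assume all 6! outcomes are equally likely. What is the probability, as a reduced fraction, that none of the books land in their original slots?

53/144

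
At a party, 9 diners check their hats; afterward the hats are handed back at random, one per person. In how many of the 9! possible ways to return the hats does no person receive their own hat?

!9 is the nearest integer to 9!/e.
9! = 362880, and 362880/e ≈ 133496.09, so !9 = 133496.

133496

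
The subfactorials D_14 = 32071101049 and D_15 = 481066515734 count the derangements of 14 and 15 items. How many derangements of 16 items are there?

D_16 = (16-1)·(D_15 + D_14) = 15·(481066515734 + 32071101049) = 15·513137616783 = 7697064251745.

7697064251745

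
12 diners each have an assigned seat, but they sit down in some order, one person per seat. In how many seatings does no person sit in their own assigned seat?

176214841

!12 = 12! · Σ_{k=0}^{12} (-1)^k/k!
= 12! - 12!/1! + 12!/2! - 12!/3! + 12!/4! - 12!/5! + 12!/6! - 12!/7! + 12!/8! - 12!/9! + 12!/10! - 12!/11! + 12!/12!
= 479001600 - 479001600 + 239500800 - 79833600 + 19958400 - 3991680 + 665280 - 95040 + 11880 - 1320 + 132 - 12 + 1
= 176214841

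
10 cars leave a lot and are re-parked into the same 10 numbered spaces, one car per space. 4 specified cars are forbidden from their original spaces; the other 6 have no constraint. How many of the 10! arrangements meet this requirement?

2399760

Let A_j be the event that the j-th constrained one is fixed. By inclusion-exclusion over the 4 events:
Σ_{j=0}^{4} (-1)^j C(4,j)(10-j)!
= C(4,0)·10! - C(4,1)·9! + C(4,2)·8! - C(4,3)·7! + C(4,4)·6!
= 3628800 - 1451520 + 241920 - 20160 + 720
= 2399760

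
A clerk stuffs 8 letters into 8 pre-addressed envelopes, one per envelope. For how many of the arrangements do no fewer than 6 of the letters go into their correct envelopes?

29

# with exactly i fixed is C(8,i)·!(8-i); sum over i=6..8:
  i=6: C(8,6)·!2 = 28·1 = 28
  i=7: C(8,7)·!1 = 8·0 = 0
  i=8: C(8,8)·!0 = 1·1 = 1
Total = 29.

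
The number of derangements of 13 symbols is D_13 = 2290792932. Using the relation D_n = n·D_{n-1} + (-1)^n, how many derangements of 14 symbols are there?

D_14 = 14·2290792932 + 1 = 32071101049.

32071101049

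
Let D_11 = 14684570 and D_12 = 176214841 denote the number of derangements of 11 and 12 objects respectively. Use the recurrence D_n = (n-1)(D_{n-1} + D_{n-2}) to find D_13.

2290792932

D_13 = (13-1)·(D_12 + D_11) = 12·(176214841 + 14684570) = 12·190899411 = 2290792932.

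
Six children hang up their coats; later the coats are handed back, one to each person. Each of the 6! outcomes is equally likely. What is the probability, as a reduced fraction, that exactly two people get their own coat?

Favorable outcomes: C(6,2)·!4 = 15·9 = 135.
Total outcomes: 6! = 720.
Probability = 135/720 = 3/16.

3/16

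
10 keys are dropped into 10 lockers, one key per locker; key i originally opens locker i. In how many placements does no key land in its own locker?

By inclusion-exclusion, !10 = Σ (-1)^k · 10!/k! for k=0..10
= 10! - 10!/1! + 10!/2! - 10!/3! + 10!/4! - 10!/5! + 10!/6! - 10!/7! + 10!/8! - 10!/9! + 10!/10!
= 3628800 - 3628800 + 1814400 - 604800 + 151200 - 30240 + 5040 - 720 + 90 - 10 + 1
= 1334961

1334961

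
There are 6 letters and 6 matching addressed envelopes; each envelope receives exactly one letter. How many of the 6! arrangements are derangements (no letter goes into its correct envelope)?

Recurrence: !6 = 5·(!5 + !4).
!6 = 5·(44 + 9) = 5·53 = 265

265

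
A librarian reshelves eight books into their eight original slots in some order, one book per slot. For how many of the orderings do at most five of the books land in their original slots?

40291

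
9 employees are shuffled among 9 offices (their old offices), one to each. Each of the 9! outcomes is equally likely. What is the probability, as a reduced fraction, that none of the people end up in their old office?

16687/45360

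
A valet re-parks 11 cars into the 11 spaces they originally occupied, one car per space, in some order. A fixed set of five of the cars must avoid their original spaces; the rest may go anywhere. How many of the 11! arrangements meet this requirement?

25022880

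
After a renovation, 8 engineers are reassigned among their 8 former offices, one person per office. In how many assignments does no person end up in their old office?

14833

Use !n = (n-1)(!(n-1) + !(n-2)).
!8 = 7·(1854 + 265) = 7·2119 = 14833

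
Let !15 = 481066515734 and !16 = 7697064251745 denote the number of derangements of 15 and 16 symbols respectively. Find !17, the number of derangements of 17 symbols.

!17 = (17-1)·(!16 + !15) = 16·(7697064251745 + 481066515734) = 16·8178130767479 = 130850092279664.

130850092279664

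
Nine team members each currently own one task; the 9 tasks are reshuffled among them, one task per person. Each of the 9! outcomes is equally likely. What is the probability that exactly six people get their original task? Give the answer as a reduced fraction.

1/2160

Favorable outcomes: C(9,6)·!3 = 84·2 = 168.
Total outcomes: 9! = 362880.
Probability = 168/362880 = 1/2160.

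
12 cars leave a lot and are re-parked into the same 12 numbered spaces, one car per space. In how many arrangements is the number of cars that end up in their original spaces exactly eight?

Pick the 8 fixed positions: C(12,8) = 495 ways.
The other 4 form a derangement: !4 = 9.
Total: 495 × 9 = 4455.

4455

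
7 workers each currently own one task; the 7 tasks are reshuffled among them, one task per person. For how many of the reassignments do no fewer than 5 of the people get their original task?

22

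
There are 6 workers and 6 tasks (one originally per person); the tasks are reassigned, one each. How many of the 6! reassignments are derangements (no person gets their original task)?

265

Use !n = n·!(n-1) + (-1)^n.
!6 = 6·44 + 1 = 265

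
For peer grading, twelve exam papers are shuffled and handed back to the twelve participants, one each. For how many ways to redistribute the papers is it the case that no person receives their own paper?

176214841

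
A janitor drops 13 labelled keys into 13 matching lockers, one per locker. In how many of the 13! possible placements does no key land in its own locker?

The subfactorial !13 = [13!/e] (nearest integer).
13! = 6227020800, and 6227020800/e ≈ 2290792932.07, so !13 = 2290792932.

2290792932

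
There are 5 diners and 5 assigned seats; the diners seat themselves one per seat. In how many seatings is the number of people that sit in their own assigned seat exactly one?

Pick the single fixed position: C(5,1) = 5 ways.
The other 4 form a derangement: !4 = 9.
Total: 5 × 9 = 45.

45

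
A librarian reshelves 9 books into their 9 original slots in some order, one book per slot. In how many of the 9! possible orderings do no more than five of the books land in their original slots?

362675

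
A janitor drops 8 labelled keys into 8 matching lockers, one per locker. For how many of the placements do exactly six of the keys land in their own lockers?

28

Pick the 6 fixed positions: C(8,6) = 28 ways.
The other 2 form a derangement: !2 = 1.
Total: 28 × 1 = 28.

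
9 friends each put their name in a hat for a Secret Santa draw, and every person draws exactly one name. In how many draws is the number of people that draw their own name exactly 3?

Choose which 3 of the 9 are fixed: C(9,3) = 84.
The other 6 form a derangement: !6 = 265.
Total: 84 × 265 = 22260.

22260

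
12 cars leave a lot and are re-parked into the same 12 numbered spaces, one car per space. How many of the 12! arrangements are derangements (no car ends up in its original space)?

The subfactorial !12 = [12!/e] (nearest integer).
12! = 479001600, and 479001600/e ≈ 176214840.93, so !12 = 176214841.

176214841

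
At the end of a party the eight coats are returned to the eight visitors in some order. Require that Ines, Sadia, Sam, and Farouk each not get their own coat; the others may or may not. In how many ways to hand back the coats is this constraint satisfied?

24024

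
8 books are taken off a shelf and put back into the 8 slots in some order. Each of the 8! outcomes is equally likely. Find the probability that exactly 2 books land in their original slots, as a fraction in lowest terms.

53/288

Favorable outcomes: C(8,2)·!6 = 28·265 = 7420.
Total outcomes: 8! = 40320.
Probability = 7420/40320 = 53/288.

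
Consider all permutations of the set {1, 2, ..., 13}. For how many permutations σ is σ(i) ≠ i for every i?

2290792932

The number of derangements of 13 is !13 = Σ_{k=0}^{13} (-1)^k·13!/k!
= 13! - 13!/1! + 13!/2! - 13!/3! + 13!/4! - 13!/5! + 13!/6! - 13!/7! + 13!/8! - 13!/9! + 13!/10! - 13!/11! + 13!/12! - 13!/13!
= 6227020800 - 6227020800 + 3113510400 - 1037836800 + 259459200 - 51891840 + 8648640 - 1235520 + 154440 - 17160 + 1716 - 156 + 13 - 1
= 2290792932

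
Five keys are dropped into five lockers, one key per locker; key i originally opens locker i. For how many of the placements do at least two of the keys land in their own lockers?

Sum C(5,i)·!(5-i) for i = 2..5:
  i=2: C(5,2)·!3 = 10·2 = 20
  i=3: C(5,3)·!2 = 10·1 = 10
  i=4: C(5,4)·!1 = 5·0 = 0
  i=5: C(5,5)·!0 = 1·1 = 1
Total = 31.

31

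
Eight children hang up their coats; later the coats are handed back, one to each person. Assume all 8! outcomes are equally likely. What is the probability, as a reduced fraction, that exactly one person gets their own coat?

103/280

Favorable outcomes: C(8,1)·!7 = 8·1854 = 14832.
Total outcomes: 8! = 40320.
Probability = 14832/40320 = 103/280.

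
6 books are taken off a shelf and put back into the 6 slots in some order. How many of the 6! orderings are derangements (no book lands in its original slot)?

265

Use !n = n·!(n-1) + (-1)^n.
!6 = 6·44 + 1 = 265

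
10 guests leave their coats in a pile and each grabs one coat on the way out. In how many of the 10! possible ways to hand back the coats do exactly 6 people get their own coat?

1890

Pick the 6 fixed positions: C(10,6) = 210 ways.
The other 4 form a derangement: !4 = 9.
Total: 210 × 9 = 1890.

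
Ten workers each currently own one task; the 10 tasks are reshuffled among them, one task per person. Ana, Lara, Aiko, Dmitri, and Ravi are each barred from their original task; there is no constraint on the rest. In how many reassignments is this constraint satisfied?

2170680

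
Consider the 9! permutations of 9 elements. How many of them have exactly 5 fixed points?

1134

Choose which 5 of the 9 are fixed: C(9,5) = 126.
The other 4 form a derangement: !4 = 9.
Total: 126 × 9 = 1134.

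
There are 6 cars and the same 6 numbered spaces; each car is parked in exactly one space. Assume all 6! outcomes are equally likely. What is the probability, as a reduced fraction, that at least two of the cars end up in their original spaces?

191/720

Favorable outcomes: Σ_{i≥2} C(6,i)·!(6-i) = 15·9 + 20·2 + 15·1 + 6·0 + 1·1 = 191.
Total outcomes: 6! = 720.
Probability = 191/720 = 191/720.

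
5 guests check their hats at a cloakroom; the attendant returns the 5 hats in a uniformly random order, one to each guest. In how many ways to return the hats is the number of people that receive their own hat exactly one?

45

Pick the single fixed position: C(5,1) = 5 ways.
The remaining 4 must be deranged: !4 = 9.
Total: 5 × 9 = 45.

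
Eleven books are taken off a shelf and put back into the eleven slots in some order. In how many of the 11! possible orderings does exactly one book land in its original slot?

14684571

Choose which one of the 11 is fixed: C(11,1) = 11.
The remaining 10 must be deranged: !10 = 1334961.
Total: 11 × 1334961 = 14684571.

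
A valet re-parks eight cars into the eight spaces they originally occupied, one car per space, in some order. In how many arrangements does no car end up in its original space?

14833

Recurrence: !8 = 7·(!7 + !6).
!8 = 7·(1854 + 265) = 7·2119 = 14833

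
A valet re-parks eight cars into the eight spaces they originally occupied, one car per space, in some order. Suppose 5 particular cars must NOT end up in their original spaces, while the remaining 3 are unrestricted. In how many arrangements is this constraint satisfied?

21234

Let A_j be the event that the j-th constrained one is fixed. By inclusion-exclusion over the 5 events:
Σ_{j=0}^{5} (-1)^j C(5,j)(8-j)!
= C(5,0)·8! - C(5,1)·7! + C(5,2)·6! - C(5,3)·5! + C(5,4)·4! - C(5,5)·3!
= 40320 - 25200 + 7200 - 1200 + 120 - 6
= 21234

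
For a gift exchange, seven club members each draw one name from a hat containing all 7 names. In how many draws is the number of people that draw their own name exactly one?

1855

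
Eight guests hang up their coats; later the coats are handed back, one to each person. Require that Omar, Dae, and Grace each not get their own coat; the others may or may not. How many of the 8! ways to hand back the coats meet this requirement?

Let A_j be the event that the j-th constrained one is fixed. By inclusion-exclusion over the 3 events:
Σ_{j=0}^{3} (-1)^j C(3,j)(8-j)!
= C(3,0)·8! - C(3,1)·7! + C(3,2)·6! - C(3,3)·5!
= 40320 - 15120 + 2160 - 120
= 27240

27240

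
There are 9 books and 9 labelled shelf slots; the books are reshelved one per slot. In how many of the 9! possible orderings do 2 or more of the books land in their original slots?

95887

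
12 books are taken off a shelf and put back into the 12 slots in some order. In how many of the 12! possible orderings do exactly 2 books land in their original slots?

88107426

Pick the 2 fixed positions: C(12,2) = 66 ways.
The remaining 10 must be deranged: !10 = 1334961.
Total: 66 × 1334961 = 88107426.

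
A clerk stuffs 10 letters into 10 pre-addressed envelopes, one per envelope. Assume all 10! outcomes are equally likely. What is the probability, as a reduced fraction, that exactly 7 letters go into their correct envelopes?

Favorable outcomes: C(10,7)·!3 = 120·2 = 240.
Total outcomes: 10! = 3628800.
Probability = 240/3628800 = 1/15120.

1/15120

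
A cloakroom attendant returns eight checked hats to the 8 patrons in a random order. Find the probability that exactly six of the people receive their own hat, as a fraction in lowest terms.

Favorable outcomes: C(8,6)·!2 = 28·1 = 28.
Total outcomes: 8! = 40320.
Probability = 28/40320 = 1/1440.

1/1440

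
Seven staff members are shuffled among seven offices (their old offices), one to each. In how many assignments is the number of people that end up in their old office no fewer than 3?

407

# with exactly i fixed is C(7,i)·!(7-i); sum over i=3..7:
  i=3: C(7,3)·!4 = 35·9 = 315
  i=4: C(7,4)·!3 = 35·2 = 70
  i=5: C(7,5)·!2 = 21·1 = 21
  i=6: C(7,6)·!1 = 7·0 = 0
  i=7: C(7,7)·!0 = 1·1 = 1
Total = 407.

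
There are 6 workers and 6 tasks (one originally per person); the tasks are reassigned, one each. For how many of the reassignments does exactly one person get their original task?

264

Choose which one of the 6 is fixed: C(6,1) = 6.
The remaining 5 must be deranged: !5 = 44.
Total: 6 × 44 = 264.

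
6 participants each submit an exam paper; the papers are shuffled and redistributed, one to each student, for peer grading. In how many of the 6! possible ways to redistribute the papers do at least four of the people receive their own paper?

16

# with exactly i fixed is C(6,i)·!(6-i); sum over i=4..6:
  i=4: C(6,4)·!2 = 15·1 = 15
  i=5: C(6,5)·!1 = 6·0 = 0
  i=6: C(6,6)·!0 = 1·1 = 1
Total = 16.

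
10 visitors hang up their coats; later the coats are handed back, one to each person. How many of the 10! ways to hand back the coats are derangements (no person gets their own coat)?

Recurrence: !10 = 10·!9 + (-1)^10.
!10 = 10·133496 + 1 = 1334961

1334961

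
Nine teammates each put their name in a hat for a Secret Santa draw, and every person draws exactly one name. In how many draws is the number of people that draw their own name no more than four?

361541

# with exactly i fixed is C(9,i)·!(9-i); sum over i=0..4:
  i=0: C(9,0)·!9 = 1·133496 = 133496
  i=1: C(9,1)·!8 = 9·14833 = 133497
  i=2: C(9,2)·!7 = 36·1854 = 66744
  i=3: C(9,3)·!6 = 84·265 = 22260
  i=4: C(9,4)·!5 = 126·44 = 5544
Total = 361541.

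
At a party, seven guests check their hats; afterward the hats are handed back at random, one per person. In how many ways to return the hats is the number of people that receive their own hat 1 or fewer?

3709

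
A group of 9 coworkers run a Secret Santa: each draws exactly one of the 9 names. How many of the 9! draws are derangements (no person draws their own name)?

The number of derangements of 9 is !9 = Σ_{k=0}^{9} (-1)^k·9!/k!
= 9! - 9!/1! + 9!/2! - 9!/3! + 9!/4! - 9!/5! + 9!/6! - 9!/7! + 9!/8! - 9!/9!
= 362880 - 362880 + 181440 - 60480 + 15120 - 3024 + 504 - 72 + 9 - 1
= 133496

133496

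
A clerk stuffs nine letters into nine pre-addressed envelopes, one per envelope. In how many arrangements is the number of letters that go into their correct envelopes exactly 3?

Pick the 3 fixed positions: C(9,3) = 84 ways.
The other 6 form a derangement: !6 = 265.
Total: 84 × 265 = 22260.

22260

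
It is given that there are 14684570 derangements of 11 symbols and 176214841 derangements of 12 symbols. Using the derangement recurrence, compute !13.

2290792932

!13 = (13-1)·(!12 + !11) = 12·(176214841 + 14684570) = 12·190899411 = 2290792932.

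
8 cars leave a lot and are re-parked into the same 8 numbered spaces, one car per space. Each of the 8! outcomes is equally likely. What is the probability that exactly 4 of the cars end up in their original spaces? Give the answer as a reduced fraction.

1/64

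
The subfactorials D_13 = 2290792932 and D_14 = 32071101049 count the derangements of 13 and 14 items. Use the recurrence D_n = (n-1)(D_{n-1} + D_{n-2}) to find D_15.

481066515734

D_15 = (15-1)·(D_14 + D_13) = 14·(32071101049 + 2290792932) = 14·34361893981 = 481066515734.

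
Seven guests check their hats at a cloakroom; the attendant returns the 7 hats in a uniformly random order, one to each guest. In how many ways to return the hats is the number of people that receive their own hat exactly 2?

924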